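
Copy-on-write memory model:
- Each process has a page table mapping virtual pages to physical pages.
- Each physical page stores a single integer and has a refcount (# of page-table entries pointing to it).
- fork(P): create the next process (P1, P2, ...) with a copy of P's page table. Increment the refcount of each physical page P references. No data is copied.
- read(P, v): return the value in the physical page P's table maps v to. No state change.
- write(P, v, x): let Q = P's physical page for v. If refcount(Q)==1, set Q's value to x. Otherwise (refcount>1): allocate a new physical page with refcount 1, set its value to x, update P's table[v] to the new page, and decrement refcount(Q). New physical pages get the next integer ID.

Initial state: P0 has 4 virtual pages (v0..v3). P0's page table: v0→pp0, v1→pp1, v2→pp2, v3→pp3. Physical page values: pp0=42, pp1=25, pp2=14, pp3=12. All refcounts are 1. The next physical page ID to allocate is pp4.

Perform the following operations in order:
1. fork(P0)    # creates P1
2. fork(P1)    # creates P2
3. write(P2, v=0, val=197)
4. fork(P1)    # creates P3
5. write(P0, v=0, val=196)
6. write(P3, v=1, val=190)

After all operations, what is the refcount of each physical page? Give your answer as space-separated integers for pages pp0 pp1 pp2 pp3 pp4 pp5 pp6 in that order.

Op 1: fork(P0) -> P1. 4 ppages; refcounts: pp0:2 pp1:2 pp2:2 pp3:2
Op 2: fork(P1) -> P2. 4 ppages; refcounts: pp0:3 pp1:3 pp2:3 pp3:3
Op 3: write(P2, v0, 197). refcount(pp0)=3>1 -> COPY to pp4. 5 ppages; refcounts: pp0:2 pp1:3 pp2:3 pp3:3 pp4:1
Op 4: fork(P1) -> P3. 5 ppages; refcounts: pp0:3 pp1:4 pp2:4 pp3:4 pp4:1
Op 5: write(P0, v0, 196). refcount(pp0)=3>1 -> COPY to pp5. 6 ppages; refcounts: pp0:2 pp1:4 pp2:4 pp3:4 pp4:1 pp5:1
Op 6: write(P3, v1, 190). refcount(pp1)=4>1 -> COPY to pp6. 7 ppages; refcounts: pp0:2 pp1:3 pp2:4 pp3:4 pp4:1 pp5:1 pp6:1

Answer: 2 3 4 4 1 1 1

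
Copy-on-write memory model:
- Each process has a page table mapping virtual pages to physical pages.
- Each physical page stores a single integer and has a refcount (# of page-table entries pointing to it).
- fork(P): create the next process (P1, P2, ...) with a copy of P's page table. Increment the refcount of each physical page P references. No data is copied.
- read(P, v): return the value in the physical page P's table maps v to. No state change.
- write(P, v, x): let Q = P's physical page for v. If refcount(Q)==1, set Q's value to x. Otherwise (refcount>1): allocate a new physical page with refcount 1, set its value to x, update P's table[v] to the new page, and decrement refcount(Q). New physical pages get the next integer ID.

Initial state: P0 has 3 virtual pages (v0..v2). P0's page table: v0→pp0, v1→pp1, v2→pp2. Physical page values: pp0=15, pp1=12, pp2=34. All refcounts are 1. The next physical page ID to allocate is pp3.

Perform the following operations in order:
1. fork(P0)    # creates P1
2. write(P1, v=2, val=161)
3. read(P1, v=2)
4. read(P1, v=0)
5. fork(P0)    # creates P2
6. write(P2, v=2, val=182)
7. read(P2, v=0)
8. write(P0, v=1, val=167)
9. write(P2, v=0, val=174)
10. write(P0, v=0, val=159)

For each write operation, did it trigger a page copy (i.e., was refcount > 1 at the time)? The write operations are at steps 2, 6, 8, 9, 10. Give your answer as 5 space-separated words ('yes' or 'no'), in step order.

Op 1: fork(P0) -> P1. 3 ppages; refcounts: pp0:2 pp1:2 pp2:2
Op 2: write(P1, v2, 161). refcount(pp2)=2>1 -> COPY to pp3. 4 ppages; refcounts: pp0:2 pp1:2 pp2:1 pp3:1
Op 3: read(P1, v2) -> 161. No state change.
Op 4: read(P1, v0) -> 15. No state change.
Op 5: fork(P0) -> P2. 4 ppages; refcounts: pp0:3 pp1:3 pp2:2 pp3:1
Op 6: write(P2, v2, 182). refcount(pp2)=2>1 -> COPY to pp4. 5 ppages; refcounts: pp0:3 pp1:3 pp2:1 pp3:1 pp4:1
Op 7: read(P2, v0) -> 15. No state change.
Op 8: write(P0, v1, 167). refcount(pp1)=3>1 -> COPY to pp5. 6 ppages; refcounts: pp0:3 pp1:2 pp2:1 pp3:1 pp4:1 pp5:1
Op 9: write(P2, v0, 174). refcount(pp0)=3>1 -> COPY to pp6. 7 ppages; refcounts: pp0:2 pp1:2 pp2:1 pp3:1 pp4:1 pp5:1 pp6:1
Op 10: write(P0, v0, 159). refcount(pp0)=2>1 -> COPY to pp7. 8 ppages; refcounts: pp0:1 pp1:2 pp2:1 pp3:1 pp4:1 pp5:1 pp6:1 pp7:1

yes yes yes yes yes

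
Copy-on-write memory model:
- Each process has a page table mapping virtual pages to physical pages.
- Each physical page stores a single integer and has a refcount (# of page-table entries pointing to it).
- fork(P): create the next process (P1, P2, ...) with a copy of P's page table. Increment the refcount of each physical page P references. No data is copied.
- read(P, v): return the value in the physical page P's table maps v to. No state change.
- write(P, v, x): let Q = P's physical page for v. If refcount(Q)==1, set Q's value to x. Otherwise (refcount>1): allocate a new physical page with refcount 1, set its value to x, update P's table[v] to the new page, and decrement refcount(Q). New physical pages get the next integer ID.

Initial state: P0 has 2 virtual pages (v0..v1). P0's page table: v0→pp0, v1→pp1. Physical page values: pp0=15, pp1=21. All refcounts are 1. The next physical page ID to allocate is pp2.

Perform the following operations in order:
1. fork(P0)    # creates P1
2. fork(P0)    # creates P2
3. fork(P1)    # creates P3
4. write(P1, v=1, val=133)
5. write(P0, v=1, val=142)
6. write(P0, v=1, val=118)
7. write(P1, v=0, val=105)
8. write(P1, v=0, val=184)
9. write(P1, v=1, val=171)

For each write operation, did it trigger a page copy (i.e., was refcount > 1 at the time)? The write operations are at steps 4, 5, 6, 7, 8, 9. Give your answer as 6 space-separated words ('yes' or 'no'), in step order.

Op 1: fork(P0) -> P1. 2 ppages; refcounts: pp0:2 pp1:2
Op 2: fork(P0) -> P2. 2 ppages; refcounts: pp0:3 pp1:3
Op 3: fork(P1) -> P3. 2 ppages; refcounts: pp0:4 pp1:4
Op 4: write(P1, v1, 133). refcount(pp1)=4>1 -> COPY to pp2. 3 ppages; refcounts: pp0:4 pp1:3 pp2:1
Op 5: write(P0, v1, 142). refcount(pp1)=3>1 -> COPY to pp3. 4 ppages; refcounts: pp0:4 pp1:2 pp2:1 pp3:1
Op 6: write(P0, v1, 118). refcount(pp3)=1 -> write in place. 4 ppages; refcounts: pp0:4 pp1:2 pp2:1 pp3:1
Op 7: write(P1, v0, 105). refcount(pp0)=4>1 -> COPY to pp4. 5 ppages; refcounts: pp0:3 pp1:2 pp2:1 pp3:1 pp4:1
Op 8: write(P1, v0, 184). refcount(pp4)=1 -> write in place. 5 ppages; refcounts: pp0:3 pp1:2 pp2:1 pp3:1 pp4:1
Op 9: write(P1, v1, 171). refcount(pp2)=1 -> write in place. 5 ppages; refcounts: pp0:3 pp1:2 pp2:1 pp3:1 pp4:1

yes yes no yes no no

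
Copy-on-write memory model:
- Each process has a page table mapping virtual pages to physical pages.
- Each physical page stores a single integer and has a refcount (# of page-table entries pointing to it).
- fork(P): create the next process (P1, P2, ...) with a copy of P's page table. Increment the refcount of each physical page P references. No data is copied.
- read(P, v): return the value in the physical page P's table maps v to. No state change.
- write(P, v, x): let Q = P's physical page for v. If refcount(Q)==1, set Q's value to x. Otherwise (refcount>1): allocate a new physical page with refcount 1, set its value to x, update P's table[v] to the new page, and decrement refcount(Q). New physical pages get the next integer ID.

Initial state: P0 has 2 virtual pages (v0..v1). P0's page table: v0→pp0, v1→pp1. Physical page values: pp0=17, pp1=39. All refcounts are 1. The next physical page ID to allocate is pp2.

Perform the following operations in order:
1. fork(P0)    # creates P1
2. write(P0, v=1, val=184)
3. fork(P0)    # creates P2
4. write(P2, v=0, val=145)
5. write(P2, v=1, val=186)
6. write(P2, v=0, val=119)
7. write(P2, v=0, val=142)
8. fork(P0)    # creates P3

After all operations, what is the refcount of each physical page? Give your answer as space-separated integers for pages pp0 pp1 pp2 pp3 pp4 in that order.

Answer: 3 1 2 1 1

Derivation:
Op 1: fork(P0) -> P1. 2 ppages; refcounts: pp0:2 pp1:2
Op 2: write(P0, v1, 184). refcount(pp1)=2>1 -> COPY to pp2. 3 ppages; refcounts: pp0:2 pp1:1 pp2:1
Op 3: fork(P0) -> P2. 3 ppages; refcounts: pp0:3 pp1:1 pp2:2
Op 4: write(P2, v0, 145). refcount(pp0)=3>1 -> COPY to pp3. 4 ppages; refcounts: pp0:2 pp1:1 pp2:2 pp3:1
Op 5: write(P2, v1, 186). refcount(pp2)=2>1 -> COPY to pp4. 5 ppages; refcounts: pp0:2 pp1:1 pp2:1 pp3:1 pp4:1
Op 6: write(P2, v0, 119). refcount(pp3)=1 -> write in place. 5 ppages; refcounts: pp0:2 pp1:1 pp2:1 pp3:1 pp4:1
Op 7: write(P2, v0, 142). refcount(pp3)=1 -> write in place. 5 ppages; refcounts: pp0:2 pp1:1 pp2:1 pp3:1 pp4:1
Op 8: fork(P0) -> P3. 5 ppages; refcounts: pp0:3 pp1:1 pp2:2 pp3:1 pp4:1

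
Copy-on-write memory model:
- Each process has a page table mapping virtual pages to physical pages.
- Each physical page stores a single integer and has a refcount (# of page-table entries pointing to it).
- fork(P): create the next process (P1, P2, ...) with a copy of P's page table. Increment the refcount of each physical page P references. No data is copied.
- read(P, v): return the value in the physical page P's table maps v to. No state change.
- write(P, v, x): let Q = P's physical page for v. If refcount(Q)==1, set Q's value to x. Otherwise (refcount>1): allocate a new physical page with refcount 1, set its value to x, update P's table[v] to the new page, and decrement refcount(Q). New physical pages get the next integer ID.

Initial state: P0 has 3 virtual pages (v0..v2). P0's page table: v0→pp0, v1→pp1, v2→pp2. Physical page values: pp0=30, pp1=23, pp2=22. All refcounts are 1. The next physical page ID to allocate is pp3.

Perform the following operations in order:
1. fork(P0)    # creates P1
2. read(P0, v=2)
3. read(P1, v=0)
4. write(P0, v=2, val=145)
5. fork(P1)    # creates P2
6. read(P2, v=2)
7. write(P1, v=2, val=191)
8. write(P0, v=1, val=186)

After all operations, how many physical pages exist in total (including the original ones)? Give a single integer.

Answer: 6

Derivation:
Op 1: fork(P0) -> P1. 3 ppages; refcounts: pp0:2 pp1:2 pp2:2
Op 2: read(P0, v2) -> 22. No state change.
Op 3: read(P1, v0) -> 30. No state change.
Op 4: write(P0, v2, 145). refcount(pp2)=2>1 -> COPY to pp3. 4 ppages; refcounts: pp0:2 pp1:2 pp2:1 pp3:1
Op 5: fork(P1) -> P2. 4 ppages; refcounts: pp0:3 pp1:3 pp2:2 pp3:1
Op 6: read(P2, v2) -> 22. No state change.
Op 7: write(P1, v2, 191). refcount(pp2)=2>1 -> COPY to pp4. 5 ppages; refcounts: pp0:3 pp1:3 pp2:1 pp3:1 pp4:1
Op 8: write(P0, v1, 186). refcount(pp1)=3>1 -> COPY to pp5. 6 ppages; refcounts: pp0:3 pp1:2 pp2:1 pp3:1 pp4:1 pp5:1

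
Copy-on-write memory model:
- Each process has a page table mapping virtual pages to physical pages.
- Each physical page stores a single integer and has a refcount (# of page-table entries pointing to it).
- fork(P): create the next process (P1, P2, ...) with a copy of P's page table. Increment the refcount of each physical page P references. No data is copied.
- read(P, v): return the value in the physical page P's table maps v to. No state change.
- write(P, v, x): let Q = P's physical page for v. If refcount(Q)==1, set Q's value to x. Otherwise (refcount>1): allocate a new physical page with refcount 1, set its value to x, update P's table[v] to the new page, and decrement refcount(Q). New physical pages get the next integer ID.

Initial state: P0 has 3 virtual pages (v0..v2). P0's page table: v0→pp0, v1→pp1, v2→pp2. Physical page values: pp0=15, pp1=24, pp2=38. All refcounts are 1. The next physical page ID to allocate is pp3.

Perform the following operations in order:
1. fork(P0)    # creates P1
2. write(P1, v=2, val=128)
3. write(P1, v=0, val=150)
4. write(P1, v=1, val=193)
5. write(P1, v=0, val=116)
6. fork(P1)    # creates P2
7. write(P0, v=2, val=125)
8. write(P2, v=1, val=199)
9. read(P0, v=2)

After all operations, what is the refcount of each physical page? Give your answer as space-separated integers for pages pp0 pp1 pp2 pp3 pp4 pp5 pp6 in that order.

Op 1: fork(P0) -> P1. 3 ppages; refcounts: pp0:2 pp1:2 pp2:2
Op 2: write(P1, v2, 128). refcount(pp2)=2>1 -> COPY to pp3. 4 ppages; refcounts: pp0:2 pp1:2 pp2:1 pp3:1
Op 3: write(P1, v0, 150). refcount(pp0)=2>1 -> COPY to pp4. 5 ppages; refcounts: pp0:1 pp1:2 pp2:1 pp3:1 pp4:1
Op 4: write(P1, v1, 193). refcount(pp1)=2>1 -> COPY to pp5. 6 ppages; refcounts: pp0:1 pp1:1 pp2:1 pp3:1 pp4:1 pp5:1
Op 5: write(P1, v0, 116). refcount(pp4)=1 -> write in place. 6 ppages; refcounts: pp0:1 pp1:1 pp2:1 pp3:1 pp4:1 pp5:1
Op 6: fork(P1) -> P2. 6 ppages; refcounts: pp0:1 pp1:1 pp2:1 pp3:2 pp4:2 pp5:2
Op 7: write(P0, v2, 125). refcount(pp2)=1 -> write in place. 6 ppages; refcounts: pp0:1 pp1:1 pp2:1 pp3:2 pp4:2 pp5:2
Op 8: write(P2, v1, 199). refcount(pp5)=2>1 -> COPY to pp6. 7 ppages; refcounts: pp0:1 pp1:1 pp2:1 pp3:2 pp4:2 pp5:1 pp6:1
Op 9: read(P0, v2) -> 125. No state change.

Answer: 1 1 1 2 2 1 1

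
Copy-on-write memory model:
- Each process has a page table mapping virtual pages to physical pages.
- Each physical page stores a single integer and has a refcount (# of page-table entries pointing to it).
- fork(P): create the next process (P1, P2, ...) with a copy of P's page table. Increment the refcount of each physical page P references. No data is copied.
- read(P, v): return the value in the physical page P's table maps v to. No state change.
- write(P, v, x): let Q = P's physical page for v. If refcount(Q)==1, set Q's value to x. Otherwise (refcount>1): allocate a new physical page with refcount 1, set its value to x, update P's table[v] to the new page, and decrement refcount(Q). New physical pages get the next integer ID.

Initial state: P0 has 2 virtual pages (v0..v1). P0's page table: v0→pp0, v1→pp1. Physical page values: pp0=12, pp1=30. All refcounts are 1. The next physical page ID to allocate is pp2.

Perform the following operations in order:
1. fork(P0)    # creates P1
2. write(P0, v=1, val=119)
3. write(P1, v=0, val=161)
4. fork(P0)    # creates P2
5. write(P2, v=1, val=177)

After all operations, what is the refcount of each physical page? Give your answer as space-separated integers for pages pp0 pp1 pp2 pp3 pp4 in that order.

Op 1: fork(P0) -> P1. 2 ppages; refcounts: pp0:2 pp1:2
Op 2: write(P0, v1, 119). refcount(pp1)=2>1 -> COPY to pp2. 3 ppages; refcounts: pp0:2 pp1:1 pp2:1
Op 3: write(P1, v0, 161). refcount(pp0)=2>1 -> COPY to pp3. 4 ppages; refcounts: pp0:1 pp1:1 pp2:1 pp3:1
Op 4: fork(P0) -> P2. 4 ppages; refcounts: pp0:2 pp1:1 pp2:2 pp3:1
Op 5: write(P2, v1, 177). refcount(pp2)=2>1 -> COPY to pp4. 5 ppages; refcounts: pp0:2 pp1:1 pp2:1 pp3:1 pp4:1

Answer: 2 1 1 1 1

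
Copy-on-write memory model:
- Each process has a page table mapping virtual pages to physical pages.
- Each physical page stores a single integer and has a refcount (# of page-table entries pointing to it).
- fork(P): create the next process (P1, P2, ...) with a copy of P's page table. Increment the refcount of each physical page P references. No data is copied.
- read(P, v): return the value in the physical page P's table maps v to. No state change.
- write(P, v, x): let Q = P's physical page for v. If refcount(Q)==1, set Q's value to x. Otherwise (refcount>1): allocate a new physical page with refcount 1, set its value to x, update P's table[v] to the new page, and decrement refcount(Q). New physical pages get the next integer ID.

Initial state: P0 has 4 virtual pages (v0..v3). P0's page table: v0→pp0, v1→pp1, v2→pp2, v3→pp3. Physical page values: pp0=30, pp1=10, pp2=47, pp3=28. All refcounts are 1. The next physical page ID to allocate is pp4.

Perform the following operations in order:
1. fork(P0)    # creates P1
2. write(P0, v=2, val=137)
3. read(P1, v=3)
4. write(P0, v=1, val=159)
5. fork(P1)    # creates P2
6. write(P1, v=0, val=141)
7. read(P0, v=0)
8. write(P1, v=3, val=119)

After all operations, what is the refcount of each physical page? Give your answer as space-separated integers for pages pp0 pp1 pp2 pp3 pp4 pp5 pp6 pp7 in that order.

Answer: 2 2 2 2 1 1 1 1

Derivation:
Op 1: fork(P0) -> P1. 4 ppages; refcounts: pp0:2 pp1:2 pp2:2 pp3:2
Op 2: write(P0, v2, 137). refcount(pp2)=2>1 -> COPY to pp4. 5 ppages; refcounts: pp0:2 pp1:2 pp2:1 pp3:2 pp4:1
Op 3: read(P1, v3) -> 28. No state change.
Op 4: write(P0, v1, 159). refcount(pp1)=2>1 -> COPY to pp5. 6 ppages; refcounts: pp0:2 pp1:1 pp2:1 pp3:2 pp4:1 pp5:1
Op 5: fork(P1) -> P2. 6 ppages; refcounts: pp0:3 pp1:2 pp2:2 pp3:3 pp4:1 pp5:1
Op 6: write(P1, v0, 141). refcount(pp0)=3>1 -> COPY to pp6. 7 ppages; refcounts: pp0:2 pp1:2 pp2:2 pp3:3 pp4:1 pp5:1 pp6:1
Op 7: read(P0, v0) -> 30. No state change.
Op 8: write(P1, v3, 119). refcount(pp3)=3>1 -> COPY to pp7. 8 ppages; refcounts: pp0:2 pp1:2 pp2:2 pp3:2 pp4:1 pp5:1 pp6:1 pp7:1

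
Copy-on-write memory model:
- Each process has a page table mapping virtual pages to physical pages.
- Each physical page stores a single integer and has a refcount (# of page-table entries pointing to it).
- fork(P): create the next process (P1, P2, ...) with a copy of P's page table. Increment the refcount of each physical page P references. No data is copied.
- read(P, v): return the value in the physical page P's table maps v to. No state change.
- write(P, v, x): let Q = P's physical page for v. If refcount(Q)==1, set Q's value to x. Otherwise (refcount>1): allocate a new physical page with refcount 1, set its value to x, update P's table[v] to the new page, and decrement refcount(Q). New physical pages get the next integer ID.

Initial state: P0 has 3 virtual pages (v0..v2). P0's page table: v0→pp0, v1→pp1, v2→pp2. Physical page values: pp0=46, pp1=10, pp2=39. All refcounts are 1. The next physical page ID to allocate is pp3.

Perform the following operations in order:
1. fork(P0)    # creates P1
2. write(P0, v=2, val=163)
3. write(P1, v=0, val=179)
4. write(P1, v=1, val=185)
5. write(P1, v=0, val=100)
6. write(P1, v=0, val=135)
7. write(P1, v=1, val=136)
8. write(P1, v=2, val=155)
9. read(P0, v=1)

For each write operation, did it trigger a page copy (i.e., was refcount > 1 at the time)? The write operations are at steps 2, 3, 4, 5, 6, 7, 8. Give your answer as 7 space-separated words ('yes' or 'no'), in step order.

Op 1: fork(P0) -> P1. 3 ppages; refcounts: pp0:2 pp1:2 pp2:2
Op 2: write(P0, v2, 163). refcount(pp2)=2>1 -> COPY to pp3. 4 ppages; refcounts: pp0:2 pp1:2 pp2:1 pp3:1
Op 3: write(P1, v0, 179). refcount(pp0)=2>1 -> COPY to pp4. 5 ppages; refcounts: pp0:1 pp1:2 pp2:1 pp3:1 pp4:1
Op 4: write(P1, v1, 185). refcount(pp1)=2>1 -> COPY to pp5. 6 ppages; refcounts: pp0:1 pp1:1 pp2:1 pp3:1 pp4:1 pp5:1
Op 5: write(P1, v0, 100). refcount(pp4)=1 -> write in place. 6 ppages; refcounts: pp0:1 pp1:1 pp2:1 pp3:1 pp4:1 pp5:1
Op 6: write(P1, v0, 135). refcount(pp4)=1 -> write in place. 6 ppages; refcounts: pp0:1 pp1:1 pp2:1 pp3:1 pp4:1 pp5:1
Op 7: write(P1, v1, 136). refcount(pp5)=1 -> write in place. 6 ppages; refcounts: pp0:1 pp1:1 pp2:1 pp3:1 pp4:1 pp5:1
Op 8: write(P1, v2, 155). refcount(pp2)=1 -> write in place. 6 ppages; refcounts: pp0:1 pp1:1 pp2:1 pp3:1 pp4:1 pp5:1
Op 9: read(P0, v1) -> 10. No state change.

yes yes yes no no no no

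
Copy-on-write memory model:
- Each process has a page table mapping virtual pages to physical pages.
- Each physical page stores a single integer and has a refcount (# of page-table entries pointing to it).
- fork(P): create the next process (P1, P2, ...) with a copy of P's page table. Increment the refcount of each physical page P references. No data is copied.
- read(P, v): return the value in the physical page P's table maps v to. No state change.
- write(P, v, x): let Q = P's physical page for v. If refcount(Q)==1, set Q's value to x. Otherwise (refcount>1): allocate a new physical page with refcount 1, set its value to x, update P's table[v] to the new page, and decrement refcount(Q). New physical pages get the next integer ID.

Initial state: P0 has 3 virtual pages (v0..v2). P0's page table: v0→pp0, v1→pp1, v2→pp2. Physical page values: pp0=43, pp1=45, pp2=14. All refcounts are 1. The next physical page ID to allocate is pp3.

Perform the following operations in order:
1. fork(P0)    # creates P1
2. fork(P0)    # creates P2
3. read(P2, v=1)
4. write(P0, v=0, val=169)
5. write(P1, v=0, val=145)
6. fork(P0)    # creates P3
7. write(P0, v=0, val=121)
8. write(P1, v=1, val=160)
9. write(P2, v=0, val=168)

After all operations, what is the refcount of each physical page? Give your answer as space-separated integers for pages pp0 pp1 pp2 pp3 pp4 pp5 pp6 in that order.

Op 1: fork(P0) -> P1. 3 ppages; refcounts: pp0:2 pp1:2 pp2:2
Op 2: fork(P0) -> P2. 3 ppages; refcounts: pp0:3 pp1:3 pp2:3
Op 3: read(P2, v1) -> 45. No state change.
Op 4: write(P0, v0, 169). refcount(pp0)=3>1 -> COPY to pp3. 4 ppages; refcounts: pp0:2 pp1:3 pp2:3 pp3:1
Op 5: write(P1, v0, 145). refcount(pp0)=2>1 -> COPY to pp4. 5 ppages; refcounts: pp0:1 pp1:3 pp2:3 pp3:1 pp4:1
Op 6: fork(P0) -> P3. 5 ppages; refcounts: pp0:1 pp1:4 pp2:4 pp3:2 pp4:1
Op 7: write(P0, v0, 121). refcount(pp3)=2>1 -> COPY to pp5. 6 ppages; refcounts: pp0:1 pp1:4 pp2:4 pp3:1 pp4:1 pp5:1
Op 8: write(P1, v1, 160). refcount(pp1)=4>1 -> COPY to pp6. 7 ppages; refcounts: pp0:1 pp1:3 pp2:4 pp3:1 pp4:1 pp5:1 pp6:1
Op 9: write(P2, v0, 168). refcount(pp0)=1 -> write in place. 7 ppages; refcounts: pp0:1 pp1:3 pp2:4 pp3:1 pp4:1 pp5:1 pp6:1

Answer: 1 3 4 1 1 1 1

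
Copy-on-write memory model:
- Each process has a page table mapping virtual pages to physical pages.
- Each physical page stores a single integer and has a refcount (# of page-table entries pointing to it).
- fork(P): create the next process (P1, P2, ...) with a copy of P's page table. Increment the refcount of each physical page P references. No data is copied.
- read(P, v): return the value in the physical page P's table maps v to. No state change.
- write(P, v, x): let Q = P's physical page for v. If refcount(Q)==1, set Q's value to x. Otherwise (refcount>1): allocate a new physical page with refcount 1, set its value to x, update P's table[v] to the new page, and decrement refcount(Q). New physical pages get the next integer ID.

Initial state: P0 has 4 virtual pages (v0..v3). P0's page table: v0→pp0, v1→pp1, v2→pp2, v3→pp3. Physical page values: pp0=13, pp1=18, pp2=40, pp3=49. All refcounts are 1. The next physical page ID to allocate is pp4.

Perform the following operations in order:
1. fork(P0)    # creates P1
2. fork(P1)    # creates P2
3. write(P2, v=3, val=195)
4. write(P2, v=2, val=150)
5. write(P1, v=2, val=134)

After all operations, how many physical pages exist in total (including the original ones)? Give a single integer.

Op 1: fork(P0) -> P1. 4 ppages; refcounts: pp0:2 pp1:2 pp2:2 pp3:2
Op 2: fork(P1) -> P2. 4 ppages; refcounts: pp0:3 pp1:3 pp2:3 pp3:3
Op 3: write(P2, v3, 195). refcount(pp3)=3>1 -> COPY to pp4. 5 ppages; refcounts: pp0:3 pp1:3 pp2:3 pp3:2 pp4:1
Op 4: write(P2, v2, 150). refcount(pp2)=3>1 -> COPY to pp5. 6 ppages; refcounts: pp0:3 pp1:3 pp2:2 pp3:2 pp4:1 pp5:1
Op 5: write(P1, v2, 134). refcount(pp2)=2>1 -> COPY to pp6. 7 ppages; refcounts: pp0:3 pp1:3 pp2:1 pp3:2 pp4:1 pp5:1 pp6:1

Answer: 7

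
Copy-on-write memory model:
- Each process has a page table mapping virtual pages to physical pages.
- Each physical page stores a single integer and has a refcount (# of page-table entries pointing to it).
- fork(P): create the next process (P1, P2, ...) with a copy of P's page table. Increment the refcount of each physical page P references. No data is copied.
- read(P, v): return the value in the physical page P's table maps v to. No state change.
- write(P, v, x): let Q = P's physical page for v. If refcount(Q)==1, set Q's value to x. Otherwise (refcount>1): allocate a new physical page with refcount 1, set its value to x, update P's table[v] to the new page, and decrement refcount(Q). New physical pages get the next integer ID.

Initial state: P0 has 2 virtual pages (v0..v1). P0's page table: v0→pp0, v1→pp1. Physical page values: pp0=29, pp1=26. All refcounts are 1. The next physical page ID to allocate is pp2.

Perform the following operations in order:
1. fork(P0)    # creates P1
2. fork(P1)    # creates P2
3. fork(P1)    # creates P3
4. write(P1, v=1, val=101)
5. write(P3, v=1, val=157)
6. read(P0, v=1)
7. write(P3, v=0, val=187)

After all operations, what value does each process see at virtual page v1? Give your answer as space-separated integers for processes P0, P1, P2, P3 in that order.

Answer: 26 101 26 157

Derivation:
Op 1: fork(P0) -> P1. 2 ppages; refcounts: pp0:2 pp1:2
Op 2: fork(P1) -> P2. 2 ppages; refcounts: pp0:3 pp1:3
Op 3: fork(P1) -> P3. 2 ppages; refcounts: pp0:4 pp1:4
Op 4: write(P1, v1, 101). refcount(pp1)=4>1 -> COPY to pp2. 3 ppages; refcounts: pp0:4 pp1:3 pp2:1
Op 5: write(P3, v1, 157). refcount(pp1)=3>1 -> COPY to pp3. 4 ppages; refcounts: pp0:4 pp1:2 pp2:1 pp3:1
Op 6: read(P0, v1) -> 26. No state change.
Op 7: write(P3, v0, 187). refcount(pp0)=4>1 -> COPY to pp4. 5 ppages; refcounts: pp0:3 pp1:2 pp2:1 pp3:1 pp4:1
P0: v1 -> pp1 = 26
P1: v1 -> pp2 = 101
P2: v1 -> pp1 = 26
P3: v1 -> pp3 = 157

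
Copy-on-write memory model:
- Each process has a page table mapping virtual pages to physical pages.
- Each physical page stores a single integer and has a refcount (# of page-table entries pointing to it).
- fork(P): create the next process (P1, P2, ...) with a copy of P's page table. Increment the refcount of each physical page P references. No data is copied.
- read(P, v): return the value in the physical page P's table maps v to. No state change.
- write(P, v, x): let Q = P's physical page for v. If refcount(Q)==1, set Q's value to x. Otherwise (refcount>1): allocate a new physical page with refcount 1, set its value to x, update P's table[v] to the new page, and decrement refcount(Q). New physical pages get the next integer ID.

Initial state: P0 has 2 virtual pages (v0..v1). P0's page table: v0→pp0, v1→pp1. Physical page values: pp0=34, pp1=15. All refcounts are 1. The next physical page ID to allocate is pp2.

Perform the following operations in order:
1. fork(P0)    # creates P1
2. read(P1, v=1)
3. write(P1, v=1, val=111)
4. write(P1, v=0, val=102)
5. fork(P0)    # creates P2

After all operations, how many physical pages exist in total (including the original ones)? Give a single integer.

Answer: 4

Derivation:
Op 1: fork(P0) -> P1. 2 ppages; refcounts: pp0:2 pp1:2
Op 2: read(P1, v1) -> 15. No state change.
Op 3: write(P1, v1, 111). refcount(pp1)=2>1 -> COPY to pp2. 3 ppages; refcounts: pp0:2 pp1:1 pp2:1
Op 4: write(P1, v0, 102). refcount(pp0)=2>1 -> COPY to pp3. 4 ppages; refcounts: pp0:1 pp1:1 pp2:1 pp3:1
Op 5: fork(P0) -> P2. 4 ppages; refcounts: pp0:2 pp1:2 pp2:1 pp3:1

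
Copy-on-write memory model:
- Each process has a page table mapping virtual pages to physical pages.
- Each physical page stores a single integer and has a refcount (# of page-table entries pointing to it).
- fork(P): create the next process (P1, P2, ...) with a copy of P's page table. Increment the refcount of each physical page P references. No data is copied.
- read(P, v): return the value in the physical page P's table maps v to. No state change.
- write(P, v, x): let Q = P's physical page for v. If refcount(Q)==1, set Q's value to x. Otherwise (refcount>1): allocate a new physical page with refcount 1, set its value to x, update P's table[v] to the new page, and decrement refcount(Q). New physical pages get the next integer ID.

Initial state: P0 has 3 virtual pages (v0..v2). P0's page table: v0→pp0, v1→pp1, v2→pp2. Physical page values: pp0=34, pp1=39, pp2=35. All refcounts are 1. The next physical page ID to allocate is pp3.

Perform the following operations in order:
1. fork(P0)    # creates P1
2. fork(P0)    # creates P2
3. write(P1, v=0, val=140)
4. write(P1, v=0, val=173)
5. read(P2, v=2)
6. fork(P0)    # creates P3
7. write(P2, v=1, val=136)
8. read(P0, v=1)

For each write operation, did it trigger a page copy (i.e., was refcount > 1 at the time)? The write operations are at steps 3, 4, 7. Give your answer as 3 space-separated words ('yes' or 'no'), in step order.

Op 1: fork(P0) -> P1. 3 ppages; refcounts: pp0:2 pp1:2 pp2:2
Op 2: fork(P0) -> P2. 3 ppages; refcounts: pp0:3 pp1:3 pp2:3
Op 3: write(P1, v0, 140). refcount(pp0)=3>1 -> COPY to pp3. 4 ppages; refcounts: pp0:2 pp1:3 pp2:3 pp3:1
Op 4: write(P1, v0, 173). refcount(pp3)=1 -> write in place. 4 ppages; refcounts: pp0:2 pp1:3 pp2:3 pp3:1
Op 5: read(P2, v2) -> 35. No state change.
Op 6: fork(P0) -> P3. 4 ppages; refcounts: pp0:3 pp1:4 pp2:4 pp3:1
Op 7: write(P2, v1, 136). refcount(pp1)=4>1 -> COPY to pp4. 5 ppages; refcounts: pp0:3 pp1:3 pp2:4 pp3:1 pp4:1
Op 8: read(P0, v1) -> 39. No state change.

yes no yes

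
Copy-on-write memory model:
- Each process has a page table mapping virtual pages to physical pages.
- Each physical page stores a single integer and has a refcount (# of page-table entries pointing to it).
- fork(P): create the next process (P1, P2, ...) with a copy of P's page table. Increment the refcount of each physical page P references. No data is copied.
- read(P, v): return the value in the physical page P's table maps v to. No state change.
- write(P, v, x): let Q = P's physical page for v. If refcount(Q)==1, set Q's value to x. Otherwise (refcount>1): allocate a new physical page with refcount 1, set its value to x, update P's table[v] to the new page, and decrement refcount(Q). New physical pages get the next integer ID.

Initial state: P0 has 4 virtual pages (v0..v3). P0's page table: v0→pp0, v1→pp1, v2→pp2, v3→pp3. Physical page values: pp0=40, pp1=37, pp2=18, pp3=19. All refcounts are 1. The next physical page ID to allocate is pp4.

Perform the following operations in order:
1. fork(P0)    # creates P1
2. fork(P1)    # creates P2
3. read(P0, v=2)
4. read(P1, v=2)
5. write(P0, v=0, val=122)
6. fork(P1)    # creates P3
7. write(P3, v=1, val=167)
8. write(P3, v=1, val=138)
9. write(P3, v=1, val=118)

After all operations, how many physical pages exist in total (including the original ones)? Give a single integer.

Answer: 6

Derivation:
Op 1: fork(P0) -> P1. 4 ppages; refcounts: pp0:2 pp1:2 pp2:2 pp3:2
Op 2: fork(P1) -> P2. 4 ppages; refcounts: pp0:3 pp1:3 pp2:3 pp3:3
Op 3: read(P0, v2) -> 18. No state change.
Op 4: read(P1, v2) -> 18. No state change.
Op 5: write(P0, v0, 122). refcount(pp0)=3>1 -> COPY to pp4. 5 ppages; refcounts: pp0:2 pp1:3 pp2:3 pp3:3 pp4:1
Op 6: fork(P1) -> P3. 5 ppages; refcounts: pp0:3 pp1:4 pp2:4 pp3:4 pp4:1
Op 7: write(P3, v1, 167). refcount(pp1)=4>1 -> COPY to pp5. 6 ppages; refcounts: pp0:3 pp1:3 pp2:4 pp3:4 pp4:1 pp5:1
Op 8: write(P3, v1, 138). refcount(pp5)=1 -> write in place. 6 ppages; refcounts: pp0:3 pp1:3 pp2:4 pp3:4 pp4:1 pp5:1
Op 9: write(P3, v1, 118). refcount(pp5)=1 -> write in place. 6 ppages; refcounts: pp0:3 pp1:3 pp2:4 pp3:4 pp4:1 pp5:1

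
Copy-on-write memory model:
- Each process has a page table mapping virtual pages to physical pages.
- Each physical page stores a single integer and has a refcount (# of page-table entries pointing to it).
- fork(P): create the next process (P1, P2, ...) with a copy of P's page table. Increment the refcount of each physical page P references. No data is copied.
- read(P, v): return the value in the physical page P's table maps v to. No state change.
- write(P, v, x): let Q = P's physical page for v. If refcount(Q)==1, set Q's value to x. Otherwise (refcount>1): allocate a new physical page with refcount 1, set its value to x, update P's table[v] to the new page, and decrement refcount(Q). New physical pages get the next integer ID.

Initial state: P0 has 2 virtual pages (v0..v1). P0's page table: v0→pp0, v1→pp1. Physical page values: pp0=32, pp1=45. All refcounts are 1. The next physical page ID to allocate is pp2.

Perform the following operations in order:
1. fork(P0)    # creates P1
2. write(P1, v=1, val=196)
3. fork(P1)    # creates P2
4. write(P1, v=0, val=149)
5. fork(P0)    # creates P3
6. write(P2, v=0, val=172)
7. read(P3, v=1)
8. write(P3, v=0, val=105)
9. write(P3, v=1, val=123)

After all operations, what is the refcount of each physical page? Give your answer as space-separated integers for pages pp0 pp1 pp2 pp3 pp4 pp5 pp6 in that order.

Op 1: fork(P0) -> P1. 2 ppages; refcounts: pp0:2 pp1:2
Op 2: write(P1, v1, 196). refcount(pp1)=2>1 -> COPY to pp2. 3 ppages; refcounts: pp0:2 pp1:1 pp2:1
Op 3: fork(P1) -> P2. 3 ppages; refcounts: pp0:3 pp1:1 pp2:2
Op 4: write(P1, v0, 149). refcount(pp0)=3>1 -> COPY to pp3. 4 ppages; refcounts: pp0:2 pp1:1 pp2:2 pp3:1
Op 5: fork(P0) -> P3. 4 ppages; refcounts: pp0:3 pp1:2 pp2:2 pp3:1
Op 6: write(P2, v0, 172). refcount(pp0)=3>1 -> COPY to pp4. 5 ppages; refcounts: pp0:2 pp1:2 pp2:2 pp3:1 pp4:1
Op 7: read(P3, v1) -> 45. No state change.
Op 8: write(P3, v0, 105). refcount(pp0)=2>1 -> COPY to pp5. 6 ppages; refcounts: pp0:1 pp1:2 pp2:2 pp3:1 pp4:1 pp5:1
Op 9: write(P3, v1, 123). refcount(pp1)=2>1 -> COPY to pp6. 7 ppages; refcounts: pp0:1 pp1:1 pp2:2 pp3:1 pp4:1 pp5:1 pp6:1

Answer: 1 1 2 1 1 1 1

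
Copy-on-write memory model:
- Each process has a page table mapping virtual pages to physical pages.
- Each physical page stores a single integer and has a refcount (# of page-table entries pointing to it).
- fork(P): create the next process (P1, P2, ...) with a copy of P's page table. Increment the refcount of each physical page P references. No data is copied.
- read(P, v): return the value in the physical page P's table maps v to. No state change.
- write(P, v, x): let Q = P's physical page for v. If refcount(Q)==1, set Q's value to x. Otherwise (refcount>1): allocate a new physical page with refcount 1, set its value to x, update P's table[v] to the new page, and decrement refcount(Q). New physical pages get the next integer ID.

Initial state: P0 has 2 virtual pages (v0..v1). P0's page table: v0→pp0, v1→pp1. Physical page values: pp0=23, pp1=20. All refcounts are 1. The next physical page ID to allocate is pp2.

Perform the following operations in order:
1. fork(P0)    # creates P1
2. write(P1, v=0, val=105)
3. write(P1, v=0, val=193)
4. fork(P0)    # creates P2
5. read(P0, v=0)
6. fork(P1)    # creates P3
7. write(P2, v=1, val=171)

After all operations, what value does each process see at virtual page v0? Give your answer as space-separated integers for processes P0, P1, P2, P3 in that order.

Answer: 23 193 23 193

Derivation:
Op 1: fork(P0) -> P1. 2 ppages; refcounts: pp0:2 pp1:2
Op 2: write(P1, v0, 105). refcount(pp0)=2>1 -> COPY to pp2. 3 ppages; refcounts: pp0:1 pp1:2 pp2:1
Op 3: write(P1, v0, 193). refcount(pp2)=1 -> write in place. 3 ppages; refcounts: pp0:1 pp1:2 pp2:1
Op 4: fork(P0) -> P2. 3 ppages; refcounts: pp0:2 pp1:3 pp2:1
Op 5: read(P0, v0) -> 23. No state change.
Op 6: fork(P1) -> P3. 3 ppages; refcounts: pp0:2 pp1:4 pp2:2
Op 7: write(P2, v1, 171). refcount(pp1)=4>1 -> COPY to pp3. 4 ppages; refcounts: pp0:2 pp1:3 pp2:2 pp3:1
P0: v0 -> pp0 = 23
P1: v0 -> pp2 = 193
P2: v0 -> pp0 = 23
P3: v0 -> pp2 = 193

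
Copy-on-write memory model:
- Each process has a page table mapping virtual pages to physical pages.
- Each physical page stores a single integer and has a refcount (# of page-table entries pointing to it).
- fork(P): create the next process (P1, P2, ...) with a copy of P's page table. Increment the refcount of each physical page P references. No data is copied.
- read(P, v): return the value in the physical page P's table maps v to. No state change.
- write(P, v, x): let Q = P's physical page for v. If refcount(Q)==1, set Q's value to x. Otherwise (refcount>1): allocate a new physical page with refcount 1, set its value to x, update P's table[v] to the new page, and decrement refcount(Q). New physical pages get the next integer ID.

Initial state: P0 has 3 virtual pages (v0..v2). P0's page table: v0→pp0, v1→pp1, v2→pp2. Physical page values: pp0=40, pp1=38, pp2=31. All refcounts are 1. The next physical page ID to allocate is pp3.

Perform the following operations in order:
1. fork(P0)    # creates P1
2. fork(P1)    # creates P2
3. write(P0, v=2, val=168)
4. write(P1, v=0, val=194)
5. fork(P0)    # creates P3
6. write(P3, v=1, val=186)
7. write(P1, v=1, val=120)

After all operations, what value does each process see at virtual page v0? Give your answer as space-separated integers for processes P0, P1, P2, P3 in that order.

Op 1: fork(P0) -> P1. 3 ppages; refcounts: pp0:2 pp1:2 pp2:2
Op 2: fork(P1) -> P2. 3 ppages; refcounts: pp0:3 pp1:3 pp2:3
Op 3: write(P0, v2, 168). refcount(pp2)=3>1 -> COPY to pp3. 4 ppages; refcounts: pp0:3 pp1:3 pp2:2 pp3:1
Op 4: write(P1, v0, 194). refcount(pp0)=3>1 -> COPY to pp4. 5 ppages; refcounts: pp0:2 pp1:3 pp2:2 pp3:1 pp4:1
Op 5: fork(P0) -> P3. 5 ppages; refcounts: pp0:3 pp1:4 pp2:2 pp3:2 pp4:1
Op 6: write(P3, v1, 186). refcount(pp1)=4>1 -> COPY to pp5. 6 ppages; refcounts: pp0:3 pp1:3 pp2:2 pp3:2 pp4:1 pp5:1
Op 7: write(P1, v1, 120). refcount(pp1)=3>1 -> COPY to pp6. 7 ppages; refcounts: pp0:3 pp1:2 pp2:2 pp3:2 pp4:1 pp5:1 pp6:1
P0: v0 -> pp0 = 40
P1: v0 -> pp4 = 194
P2: v0 -> pp0 = 40
P3: v0 -> pp0 = 40

Answer: 40 194 40 40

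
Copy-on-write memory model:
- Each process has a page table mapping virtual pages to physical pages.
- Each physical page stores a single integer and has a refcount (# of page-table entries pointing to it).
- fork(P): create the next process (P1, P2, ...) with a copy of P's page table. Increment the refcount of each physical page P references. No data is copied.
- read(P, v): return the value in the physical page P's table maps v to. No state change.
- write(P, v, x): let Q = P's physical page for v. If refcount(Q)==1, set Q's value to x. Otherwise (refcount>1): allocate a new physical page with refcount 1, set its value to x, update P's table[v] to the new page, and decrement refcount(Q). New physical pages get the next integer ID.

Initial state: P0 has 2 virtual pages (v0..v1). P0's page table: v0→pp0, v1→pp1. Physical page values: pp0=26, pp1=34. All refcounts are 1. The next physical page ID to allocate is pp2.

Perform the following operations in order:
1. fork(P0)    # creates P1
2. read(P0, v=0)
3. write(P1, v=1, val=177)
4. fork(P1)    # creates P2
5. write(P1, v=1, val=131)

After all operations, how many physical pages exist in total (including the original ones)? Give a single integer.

Answer: 4

Derivation:
Op 1: fork(P0) -> P1. 2 ppages; refcounts: pp0:2 pp1:2
Op 2: read(P0, v0) -> 26. No state change.
Op 3: write(P1, v1, 177). refcount(pp1)=2>1 -> COPY to pp2. 3 ppages; refcounts: pp0:2 pp1:1 pp2:1
Op 4: fork(P1) -> P2. 3 ppages; refcounts: pp0:3 pp1:1 pp2:2
Op 5: write(P1, v1, 131). refcount(pp2)=2>1 -> COPY to pp3. 4 ppages; refcounts: pp0:3 pp1:1 pp2:1 pp3:1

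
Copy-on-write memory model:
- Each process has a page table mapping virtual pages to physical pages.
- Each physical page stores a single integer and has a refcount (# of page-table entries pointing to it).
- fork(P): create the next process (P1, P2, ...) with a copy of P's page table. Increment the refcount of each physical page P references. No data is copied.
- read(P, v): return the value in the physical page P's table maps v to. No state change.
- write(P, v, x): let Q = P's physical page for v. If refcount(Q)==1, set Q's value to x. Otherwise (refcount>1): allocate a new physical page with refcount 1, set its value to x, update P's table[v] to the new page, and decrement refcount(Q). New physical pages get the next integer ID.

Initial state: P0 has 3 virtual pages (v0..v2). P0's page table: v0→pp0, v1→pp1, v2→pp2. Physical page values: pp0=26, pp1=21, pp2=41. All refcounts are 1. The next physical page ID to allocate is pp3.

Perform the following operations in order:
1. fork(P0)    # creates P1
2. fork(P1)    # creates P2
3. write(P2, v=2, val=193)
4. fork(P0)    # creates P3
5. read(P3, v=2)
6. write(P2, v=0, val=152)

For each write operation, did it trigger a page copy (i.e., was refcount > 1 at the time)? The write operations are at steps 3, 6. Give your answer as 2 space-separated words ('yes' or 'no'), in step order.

Op 1: fork(P0) -> P1. 3 ppages; refcounts: pp0:2 pp1:2 pp2:2
Op 2: fork(P1) -> P2. 3 ppages; refcounts: pp0:3 pp1:3 pp2:3
Op 3: write(P2, v2, 193). refcount(pp2)=3>1 -> COPY to pp3. 4 ppages; refcounts: pp0:3 pp1:3 pp2:2 pp3:1
Op 4: fork(P0) -> P3. 4 ppages; refcounts: pp0:4 pp1:4 pp2:3 pp3:1
Op 5: read(P3, v2) -> 41. No state change.
Op 6: write(P2, v0, 152). refcount(pp0)=4>1 -> COPY to pp4. 5 ppages; refcounts: pp0:3 pp1:4 pp2:3 pp3:1 pp4:1

yes yes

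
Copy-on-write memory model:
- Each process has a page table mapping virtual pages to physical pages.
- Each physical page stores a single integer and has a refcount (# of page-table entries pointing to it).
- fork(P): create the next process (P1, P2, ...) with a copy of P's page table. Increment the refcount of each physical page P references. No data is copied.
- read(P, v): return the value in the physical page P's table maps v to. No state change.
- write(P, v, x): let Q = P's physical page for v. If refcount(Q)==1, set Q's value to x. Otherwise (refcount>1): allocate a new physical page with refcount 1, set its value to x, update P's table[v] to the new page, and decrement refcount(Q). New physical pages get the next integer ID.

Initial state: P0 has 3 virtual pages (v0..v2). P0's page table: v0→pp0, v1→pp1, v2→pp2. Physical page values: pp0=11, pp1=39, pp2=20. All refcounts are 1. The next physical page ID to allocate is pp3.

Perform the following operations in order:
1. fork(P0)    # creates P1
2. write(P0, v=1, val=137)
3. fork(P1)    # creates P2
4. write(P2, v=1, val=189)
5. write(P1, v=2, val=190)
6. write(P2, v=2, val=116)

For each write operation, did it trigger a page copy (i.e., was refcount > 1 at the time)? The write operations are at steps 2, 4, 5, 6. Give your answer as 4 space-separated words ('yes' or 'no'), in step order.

Op 1: fork(P0) -> P1. 3 ppages; refcounts: pp0:2 pp1:2 pp2:2
Op 2: write(P0, v1, 137). refcount(pp1)=2>1 -> COPY to pp3. 4 ppages; refcounts: pp0:2 pp1:1 pp2:2 pp3:1
Op 3: fork(P1) -> P2. 4 ppages; refcounts: pp0:3 pp1:2 pp2:3 pp3:1
Op 4: write(P2, v1, 189). refcount(pp1)=2>1 -> COPY to pp4. 5 ppages; refcounts: pp0:3 pp1:1 pp2:3 pp3:1 pp4:1
Op 5: write(P1, v2, 190). refcount(pp2)=3>1 -> COPY to pp5. 6 ppages; refcounts: pp0:3 pp1:1 pp2:2 pp3:1 pp4:1 pp5:1
Op 6: write(P2, v2, 116). refcount(pp2)=2>1 -> COPY to pp6. 7 ppages; refcounts: pp0:3 pp1:1 pp2:1 pp3:1 pp4:1 pp5:1 pp6:1

yes yes yes yes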